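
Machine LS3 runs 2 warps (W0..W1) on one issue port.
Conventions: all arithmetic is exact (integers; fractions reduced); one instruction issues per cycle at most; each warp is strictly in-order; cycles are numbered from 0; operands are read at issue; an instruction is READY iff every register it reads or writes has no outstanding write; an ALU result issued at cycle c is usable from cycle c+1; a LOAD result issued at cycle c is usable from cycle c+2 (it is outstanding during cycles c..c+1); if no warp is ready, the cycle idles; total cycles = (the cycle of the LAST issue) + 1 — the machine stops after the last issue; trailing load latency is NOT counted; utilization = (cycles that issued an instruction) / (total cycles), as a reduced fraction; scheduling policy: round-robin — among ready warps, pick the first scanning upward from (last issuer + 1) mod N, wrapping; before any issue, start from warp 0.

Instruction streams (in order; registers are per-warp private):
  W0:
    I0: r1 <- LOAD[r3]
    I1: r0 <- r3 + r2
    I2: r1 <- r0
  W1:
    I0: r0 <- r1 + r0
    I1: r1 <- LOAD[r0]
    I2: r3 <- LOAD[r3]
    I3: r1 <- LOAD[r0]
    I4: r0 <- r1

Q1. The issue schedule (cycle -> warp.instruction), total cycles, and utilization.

cycle 0: W0.I0
cycle 1: W1.I0
cycle 2: W0.I1
cycle 3: W1.I1
cycle 4: W0.I2
cycle 5: W1.I2
cycle 6: W1.I3
cycle 7: idle
cycle 8: W1.I4

Answer: 9 cycles, utilization 8/9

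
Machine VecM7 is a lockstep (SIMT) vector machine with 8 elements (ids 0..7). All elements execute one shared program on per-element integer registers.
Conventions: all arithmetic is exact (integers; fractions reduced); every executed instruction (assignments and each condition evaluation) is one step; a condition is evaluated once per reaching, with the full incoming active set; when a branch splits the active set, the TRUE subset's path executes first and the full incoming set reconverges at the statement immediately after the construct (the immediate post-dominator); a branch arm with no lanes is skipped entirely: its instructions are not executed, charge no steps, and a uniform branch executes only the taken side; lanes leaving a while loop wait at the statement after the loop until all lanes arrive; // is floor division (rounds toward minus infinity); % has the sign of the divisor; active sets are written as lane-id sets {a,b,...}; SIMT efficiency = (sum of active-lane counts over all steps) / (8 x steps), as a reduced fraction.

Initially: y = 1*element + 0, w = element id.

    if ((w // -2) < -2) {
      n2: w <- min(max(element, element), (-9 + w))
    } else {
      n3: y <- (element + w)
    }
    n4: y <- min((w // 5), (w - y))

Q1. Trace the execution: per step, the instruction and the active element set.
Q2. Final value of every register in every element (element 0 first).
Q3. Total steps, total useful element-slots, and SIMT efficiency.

step 0: eval ((w // -2) < -2)        {0,1,2,3,4,5,6,7}
step 1: w <- min(max(element, element), (-9 + w)) {5,6,7}
step 2: y <- (element + w)           {0,1,2,3,4}
step 3: y <- min((w // 5), (w - y))  {0,1,2,3,4,5,6,7}

Answer: 4 steps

y: 0,-1,-2,-3,-4,-9,-9,-9
w: 0,1,2,3,4,-4,-3,-2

steps = 4; useful = 24; efficiency = 24/32 = 3/4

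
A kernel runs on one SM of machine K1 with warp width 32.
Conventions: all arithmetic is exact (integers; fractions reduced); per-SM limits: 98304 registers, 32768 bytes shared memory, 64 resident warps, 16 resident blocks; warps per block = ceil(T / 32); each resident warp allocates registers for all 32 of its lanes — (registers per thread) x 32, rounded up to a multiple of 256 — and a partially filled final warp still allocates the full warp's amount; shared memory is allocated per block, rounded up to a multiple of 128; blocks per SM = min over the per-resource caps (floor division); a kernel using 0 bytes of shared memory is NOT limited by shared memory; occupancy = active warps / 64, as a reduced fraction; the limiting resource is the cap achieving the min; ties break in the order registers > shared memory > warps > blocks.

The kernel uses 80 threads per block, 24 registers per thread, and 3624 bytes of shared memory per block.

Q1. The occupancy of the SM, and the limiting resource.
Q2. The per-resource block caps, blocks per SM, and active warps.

Answer: occupancy 3/8, limited by shared memory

registers: 42 blocks
shared memory: 8 blocks
warps: 21 blocks
blocks: 16 blocks

Answer: 8 blocks, 24 active warps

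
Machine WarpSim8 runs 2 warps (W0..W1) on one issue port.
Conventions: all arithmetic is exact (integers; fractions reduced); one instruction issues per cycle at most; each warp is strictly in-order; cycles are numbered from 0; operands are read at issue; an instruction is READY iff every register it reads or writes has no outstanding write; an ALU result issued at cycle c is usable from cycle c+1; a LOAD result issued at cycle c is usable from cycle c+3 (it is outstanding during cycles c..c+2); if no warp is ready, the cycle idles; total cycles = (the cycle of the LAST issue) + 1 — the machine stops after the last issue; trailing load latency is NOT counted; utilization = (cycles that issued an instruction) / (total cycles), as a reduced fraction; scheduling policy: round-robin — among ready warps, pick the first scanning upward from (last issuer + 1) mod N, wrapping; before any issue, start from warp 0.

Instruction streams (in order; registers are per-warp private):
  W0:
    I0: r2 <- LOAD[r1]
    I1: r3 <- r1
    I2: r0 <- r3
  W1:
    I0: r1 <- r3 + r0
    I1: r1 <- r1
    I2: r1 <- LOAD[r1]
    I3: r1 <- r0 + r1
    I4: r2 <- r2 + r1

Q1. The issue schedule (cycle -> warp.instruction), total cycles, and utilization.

cycle 0: W0.I0
cycle 1: W1.I0
cycle 2: W0.I1
cycle 3: W1.I1
cycle 4: W0.I2
cycle 5: W1.I2
cycle 6: idle
cycle 7: idle
cycle 8: W1.I3
cycle 9: W1.I4

Answer: 10 cycles, utilization 4/5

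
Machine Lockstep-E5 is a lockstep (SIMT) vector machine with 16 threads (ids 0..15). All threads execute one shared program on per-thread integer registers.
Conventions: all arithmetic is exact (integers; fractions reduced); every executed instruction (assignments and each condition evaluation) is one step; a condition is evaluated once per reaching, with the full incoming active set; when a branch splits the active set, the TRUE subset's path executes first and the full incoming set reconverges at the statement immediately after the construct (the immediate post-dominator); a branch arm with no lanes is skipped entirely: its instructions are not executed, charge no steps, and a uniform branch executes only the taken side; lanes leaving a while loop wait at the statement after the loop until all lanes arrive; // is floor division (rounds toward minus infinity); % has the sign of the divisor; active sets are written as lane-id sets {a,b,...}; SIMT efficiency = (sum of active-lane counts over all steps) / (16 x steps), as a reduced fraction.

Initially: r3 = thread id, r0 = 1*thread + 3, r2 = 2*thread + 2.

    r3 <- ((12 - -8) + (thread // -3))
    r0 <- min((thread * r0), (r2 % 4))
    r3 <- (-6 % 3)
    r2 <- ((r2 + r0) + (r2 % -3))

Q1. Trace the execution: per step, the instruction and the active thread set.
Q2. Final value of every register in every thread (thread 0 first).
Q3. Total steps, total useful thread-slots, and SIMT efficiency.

step 0: r3 <- ((12 - -8) + (thread // -3)) {0,1,2,3,4,5,6,7,8,9,10,11,12,13,14,15}
step 1: r0 <- min((thread * r0), (r2 % 4)) {0,1,2,3,4,5,6,7,8,9,10,11,12,13,14,15}
step 2: r3 <- (-6 % 3)               {0,1,2,3,4,5,6,7,8,9,10,11,12,13,14,15}
step 3: r2 <- ((r2 + r0) + (r2 % -3)) {0,1,2,3,4,5,6,7,8,9,10,11,12,13,14,15}

Answer: 4 steps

r3: 0,0,0,0,0,0,0,0,0,0,0,0,0,0,0,0
r0: 0,0,2,0,2,0,2,0,2,0,2,0,2,0,2,0
r2: 1,2,8,7,10,12,15,14,20,19,22,24,27,26,32,31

steps = 4; useful = 64; efficiency = 64/64 = 1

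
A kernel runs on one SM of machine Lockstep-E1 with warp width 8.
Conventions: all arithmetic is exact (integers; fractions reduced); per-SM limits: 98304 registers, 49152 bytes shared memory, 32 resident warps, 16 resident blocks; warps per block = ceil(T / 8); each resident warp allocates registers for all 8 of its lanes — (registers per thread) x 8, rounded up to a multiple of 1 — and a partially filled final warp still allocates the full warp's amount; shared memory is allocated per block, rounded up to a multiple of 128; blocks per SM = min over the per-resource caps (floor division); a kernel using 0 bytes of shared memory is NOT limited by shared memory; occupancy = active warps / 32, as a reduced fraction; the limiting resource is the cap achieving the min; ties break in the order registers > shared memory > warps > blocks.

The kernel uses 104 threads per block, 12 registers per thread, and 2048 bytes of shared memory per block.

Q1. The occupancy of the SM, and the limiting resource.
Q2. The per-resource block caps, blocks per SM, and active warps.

Answer: occupancy 13/16, limited by warps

registers: 78 blocks
shared memory: 24 blocks
warps: 2 blocks
blocks: 16 blocks

Answer: 2 blocks, 26 active warps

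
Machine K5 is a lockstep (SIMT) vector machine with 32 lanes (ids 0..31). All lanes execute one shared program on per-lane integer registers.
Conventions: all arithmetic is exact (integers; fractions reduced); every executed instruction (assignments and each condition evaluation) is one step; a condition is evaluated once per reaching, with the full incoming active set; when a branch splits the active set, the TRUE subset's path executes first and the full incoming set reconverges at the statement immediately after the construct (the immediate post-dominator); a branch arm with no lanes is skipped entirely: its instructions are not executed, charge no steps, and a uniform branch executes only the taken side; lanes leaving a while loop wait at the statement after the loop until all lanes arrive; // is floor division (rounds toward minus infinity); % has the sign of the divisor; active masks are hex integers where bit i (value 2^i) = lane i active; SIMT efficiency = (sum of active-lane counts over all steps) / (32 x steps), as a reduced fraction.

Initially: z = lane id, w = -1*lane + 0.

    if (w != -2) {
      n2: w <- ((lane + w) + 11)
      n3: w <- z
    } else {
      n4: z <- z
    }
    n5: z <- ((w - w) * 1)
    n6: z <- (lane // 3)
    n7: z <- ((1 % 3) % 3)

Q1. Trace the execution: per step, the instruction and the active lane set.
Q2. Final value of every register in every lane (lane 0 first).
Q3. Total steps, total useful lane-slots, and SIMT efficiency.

step 0: eval (w != -2)               0xffffffff
step 1: w <- ((lane + w) + 11)       0xfffffffb
step 2: w <- z                       0xfffffffb
step 3: z <- z                       0x00000004
step 4: z <- ((w - w) * 1)           0xffffffff
step 5: z <- (lane // 3)             0xffffffff
step 6: z <- ((1 % 3) % 3)           0xffffffff

Answer: 7 steps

z: 1,1,1,1,1,1,1,1,1,1,1,1,1,1,1,1,1,1,1,1,1,1,1,1,1,1,1,1,1,1,1,1
w: 0,1,-2,3,4,5,6,7,8,9,10,11,12,13,14,15,16,17,18,19,20,21,22,23,24,25,26,27,28,29,30,31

steps = 7; useful = 191; efficiency = 191/224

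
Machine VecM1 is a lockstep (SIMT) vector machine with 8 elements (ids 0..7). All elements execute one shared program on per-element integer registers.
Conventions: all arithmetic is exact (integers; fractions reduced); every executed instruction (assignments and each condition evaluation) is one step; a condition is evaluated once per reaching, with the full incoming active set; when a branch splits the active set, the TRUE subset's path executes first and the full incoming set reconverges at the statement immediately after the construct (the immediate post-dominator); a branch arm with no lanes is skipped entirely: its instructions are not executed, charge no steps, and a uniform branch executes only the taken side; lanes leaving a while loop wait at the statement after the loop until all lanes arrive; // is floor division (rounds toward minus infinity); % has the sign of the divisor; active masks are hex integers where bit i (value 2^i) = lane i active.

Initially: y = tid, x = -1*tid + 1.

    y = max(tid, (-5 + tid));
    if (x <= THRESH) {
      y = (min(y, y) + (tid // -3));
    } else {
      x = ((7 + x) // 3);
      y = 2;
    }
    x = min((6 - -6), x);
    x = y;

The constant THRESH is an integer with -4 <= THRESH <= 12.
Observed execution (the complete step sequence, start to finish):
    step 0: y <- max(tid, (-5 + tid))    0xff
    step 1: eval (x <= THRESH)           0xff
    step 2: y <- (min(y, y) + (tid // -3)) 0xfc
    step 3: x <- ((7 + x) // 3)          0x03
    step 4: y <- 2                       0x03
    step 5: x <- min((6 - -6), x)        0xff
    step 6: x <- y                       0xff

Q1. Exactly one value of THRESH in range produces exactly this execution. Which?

Answer: THRESH = -1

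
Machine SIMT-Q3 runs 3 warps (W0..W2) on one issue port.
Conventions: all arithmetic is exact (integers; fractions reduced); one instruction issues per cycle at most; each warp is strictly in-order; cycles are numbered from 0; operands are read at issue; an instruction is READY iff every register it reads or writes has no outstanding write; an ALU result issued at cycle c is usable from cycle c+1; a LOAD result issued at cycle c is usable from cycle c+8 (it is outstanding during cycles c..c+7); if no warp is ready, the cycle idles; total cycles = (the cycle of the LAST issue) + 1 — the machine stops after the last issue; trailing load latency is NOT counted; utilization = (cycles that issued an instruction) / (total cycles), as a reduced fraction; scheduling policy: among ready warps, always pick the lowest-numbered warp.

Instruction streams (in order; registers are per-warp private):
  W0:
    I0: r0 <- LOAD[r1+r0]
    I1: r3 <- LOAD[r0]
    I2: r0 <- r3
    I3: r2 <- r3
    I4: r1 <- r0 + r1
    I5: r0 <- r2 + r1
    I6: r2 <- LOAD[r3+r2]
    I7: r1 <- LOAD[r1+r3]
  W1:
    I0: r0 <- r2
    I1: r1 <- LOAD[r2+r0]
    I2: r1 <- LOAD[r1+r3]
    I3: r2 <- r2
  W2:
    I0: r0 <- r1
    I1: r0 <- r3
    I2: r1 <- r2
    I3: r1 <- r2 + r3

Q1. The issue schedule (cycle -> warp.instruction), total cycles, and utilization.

cycle 0: W0.I0
cycle 1: W1.I0
cycle 2: W1.I1
cycle 3: W2.I0
cycle 4: W2.I1
cycle 5: W2.I2
cycle 6: W2.I3
cycle 7: idle
cycle 8: W0.I1
cycle 9: idle
cycle 10: W1.I2
cycle 11: W1.I3
cycle 12: idle
cycle 13: idle
cycle 14: idle
cycle 15: idle
cycle 16: W0.I2
cycle 17: W0.I3
cycle 18: W0.I4
cycle 19: W0.I5
cycle 20: W0.I6
cycle 21: W0.I7

Answer: 22 cycles, utilization 8/11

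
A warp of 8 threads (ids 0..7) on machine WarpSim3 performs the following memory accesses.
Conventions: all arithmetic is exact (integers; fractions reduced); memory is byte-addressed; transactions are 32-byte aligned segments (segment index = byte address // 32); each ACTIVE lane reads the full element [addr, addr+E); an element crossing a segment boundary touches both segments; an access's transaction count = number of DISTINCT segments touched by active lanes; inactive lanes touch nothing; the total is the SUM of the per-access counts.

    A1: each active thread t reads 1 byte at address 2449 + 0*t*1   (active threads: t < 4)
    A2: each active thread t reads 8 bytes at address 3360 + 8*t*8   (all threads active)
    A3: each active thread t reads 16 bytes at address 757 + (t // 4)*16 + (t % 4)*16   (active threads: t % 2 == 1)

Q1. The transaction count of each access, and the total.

A1: 1 transaction
A2: 8 transactions
A3: 3 transactions

Answer: 1,8,3; total 12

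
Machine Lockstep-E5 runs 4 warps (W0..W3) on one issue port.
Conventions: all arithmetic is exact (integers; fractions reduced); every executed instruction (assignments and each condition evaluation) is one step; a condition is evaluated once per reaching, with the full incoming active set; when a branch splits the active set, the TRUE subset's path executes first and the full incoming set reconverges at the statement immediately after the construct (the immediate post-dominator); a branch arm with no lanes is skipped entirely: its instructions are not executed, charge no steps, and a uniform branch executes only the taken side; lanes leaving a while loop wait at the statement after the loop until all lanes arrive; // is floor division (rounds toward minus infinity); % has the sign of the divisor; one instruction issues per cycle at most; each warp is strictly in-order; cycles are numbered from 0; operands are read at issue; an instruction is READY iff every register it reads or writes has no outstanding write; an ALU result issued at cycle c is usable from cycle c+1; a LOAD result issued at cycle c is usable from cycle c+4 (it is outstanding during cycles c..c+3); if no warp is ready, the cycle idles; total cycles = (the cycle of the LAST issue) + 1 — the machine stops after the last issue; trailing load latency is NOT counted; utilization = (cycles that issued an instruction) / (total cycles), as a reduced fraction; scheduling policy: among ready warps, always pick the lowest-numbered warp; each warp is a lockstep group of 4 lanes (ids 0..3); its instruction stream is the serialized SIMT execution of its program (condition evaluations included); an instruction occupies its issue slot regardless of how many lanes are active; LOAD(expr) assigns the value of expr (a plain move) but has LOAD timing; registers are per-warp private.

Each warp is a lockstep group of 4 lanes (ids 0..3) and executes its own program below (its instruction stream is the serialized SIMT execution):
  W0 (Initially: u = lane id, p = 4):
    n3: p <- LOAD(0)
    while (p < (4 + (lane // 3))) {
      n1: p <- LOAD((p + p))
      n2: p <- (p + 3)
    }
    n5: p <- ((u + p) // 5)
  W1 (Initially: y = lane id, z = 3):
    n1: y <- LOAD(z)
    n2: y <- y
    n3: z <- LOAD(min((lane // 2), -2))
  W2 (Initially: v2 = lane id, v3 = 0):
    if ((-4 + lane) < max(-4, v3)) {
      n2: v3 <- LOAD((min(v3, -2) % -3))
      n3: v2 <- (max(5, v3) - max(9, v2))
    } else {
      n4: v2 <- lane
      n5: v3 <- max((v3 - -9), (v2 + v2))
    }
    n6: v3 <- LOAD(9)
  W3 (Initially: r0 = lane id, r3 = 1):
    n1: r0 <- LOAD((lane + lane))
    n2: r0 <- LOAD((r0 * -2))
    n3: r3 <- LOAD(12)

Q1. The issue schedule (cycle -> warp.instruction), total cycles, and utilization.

cycle 0: W0.I0
cycle 1: W1.I0
cycle 2: W2.I0
cycle 3: W2.I1
cycle 4: W0.I1
cycle 5: W0.I2
cycle 6: W1.I1
cycle 7: W1.I2
cycle 8: W2.I2
cycle 9: W0.I3
cycle 10: W0.I4
cycle 11: W0.I5
cycle 12: W2.I3
cycle 13: W3.I0
cycle 14: idle
cycle 15: W0.I6
cycle 16: W0.I7
cycle 17: W0.I8
cycle 18: W3.I1
cycle 19: W3.I2

Answer: 20 cycles, utilization 19/20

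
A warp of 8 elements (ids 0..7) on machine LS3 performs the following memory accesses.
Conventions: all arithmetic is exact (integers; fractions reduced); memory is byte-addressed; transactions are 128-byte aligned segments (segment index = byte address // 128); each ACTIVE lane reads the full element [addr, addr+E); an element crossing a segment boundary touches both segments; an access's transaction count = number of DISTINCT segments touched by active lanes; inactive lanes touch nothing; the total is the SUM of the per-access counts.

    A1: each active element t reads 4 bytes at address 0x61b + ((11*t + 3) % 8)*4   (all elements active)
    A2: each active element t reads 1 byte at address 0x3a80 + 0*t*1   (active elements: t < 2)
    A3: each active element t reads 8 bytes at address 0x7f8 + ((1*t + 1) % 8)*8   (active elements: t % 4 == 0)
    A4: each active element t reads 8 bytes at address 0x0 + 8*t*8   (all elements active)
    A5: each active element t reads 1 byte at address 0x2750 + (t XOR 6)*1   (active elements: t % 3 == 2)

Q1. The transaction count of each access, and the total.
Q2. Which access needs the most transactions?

A1: 1 transaction
A2: 1 transaction
A3: 1 transaction
A4: 4 transactions
A5: 1 transaction

Answer: 1,1,1,4,1; total 8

Answer: A4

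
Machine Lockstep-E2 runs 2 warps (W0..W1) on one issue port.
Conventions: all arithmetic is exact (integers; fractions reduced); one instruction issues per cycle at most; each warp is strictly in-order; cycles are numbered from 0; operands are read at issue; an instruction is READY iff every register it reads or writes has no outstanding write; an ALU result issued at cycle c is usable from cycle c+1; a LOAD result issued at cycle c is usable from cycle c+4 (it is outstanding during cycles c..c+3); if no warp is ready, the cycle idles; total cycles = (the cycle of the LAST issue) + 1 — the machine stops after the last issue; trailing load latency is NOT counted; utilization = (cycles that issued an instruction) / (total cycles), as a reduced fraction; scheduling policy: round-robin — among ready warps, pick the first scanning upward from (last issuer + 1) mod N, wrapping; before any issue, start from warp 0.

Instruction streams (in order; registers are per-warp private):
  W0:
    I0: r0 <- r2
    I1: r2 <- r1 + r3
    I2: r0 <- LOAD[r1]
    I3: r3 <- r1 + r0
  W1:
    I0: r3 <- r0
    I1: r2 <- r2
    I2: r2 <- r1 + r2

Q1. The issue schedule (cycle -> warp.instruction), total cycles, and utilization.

cycle 0: W0.I0
cycle 1: W1.I0
cycle 2: W0.I1
cycle 3: W1.I1
cycle 4: W0.I2
cycle 5: W1.I2
cycle 6: idle
cycle 7: idle
cycle 8: W0.I3

Answer: 9 cycles, utilization 7/9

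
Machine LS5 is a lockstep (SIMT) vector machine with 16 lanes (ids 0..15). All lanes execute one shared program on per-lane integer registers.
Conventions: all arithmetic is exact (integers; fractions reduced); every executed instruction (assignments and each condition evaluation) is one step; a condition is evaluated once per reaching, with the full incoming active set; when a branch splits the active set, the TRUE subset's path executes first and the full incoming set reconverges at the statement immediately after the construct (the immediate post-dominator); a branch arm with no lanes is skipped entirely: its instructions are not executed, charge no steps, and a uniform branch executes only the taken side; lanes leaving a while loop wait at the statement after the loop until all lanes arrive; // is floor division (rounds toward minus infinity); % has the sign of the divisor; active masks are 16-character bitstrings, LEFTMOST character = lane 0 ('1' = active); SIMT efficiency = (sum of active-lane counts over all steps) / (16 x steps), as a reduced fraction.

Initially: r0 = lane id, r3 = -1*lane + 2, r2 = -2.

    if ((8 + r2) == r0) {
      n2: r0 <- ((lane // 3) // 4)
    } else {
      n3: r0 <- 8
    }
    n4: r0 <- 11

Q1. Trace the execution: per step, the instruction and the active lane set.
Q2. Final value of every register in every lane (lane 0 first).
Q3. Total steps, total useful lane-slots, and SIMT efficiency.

step 0: eval ((8 + r2) == r0)        1111111111111111
step 1: r0 <- ((lane // 3) // 4)     0000001000000000
step 2: r0 <- 8                      1111110111111111
step 3: r0 <- 11                     1111111111111111

Answer: 4 steps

r0: 11,11,11,11,11,11,11,11,11,11,11,11,11,11,11,11
r3: 2,1,0,-1,-2,-3,-4,-5,-6,-7,-8,-9,-10,-11,-12,-13
r2: -2,-2,-2,-2,-2,-2,-2,-2,-2,-2,-2,-2,-2,-2,-2,-2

steps = 4; useful = 48; efficiency = 48/64 = 3/4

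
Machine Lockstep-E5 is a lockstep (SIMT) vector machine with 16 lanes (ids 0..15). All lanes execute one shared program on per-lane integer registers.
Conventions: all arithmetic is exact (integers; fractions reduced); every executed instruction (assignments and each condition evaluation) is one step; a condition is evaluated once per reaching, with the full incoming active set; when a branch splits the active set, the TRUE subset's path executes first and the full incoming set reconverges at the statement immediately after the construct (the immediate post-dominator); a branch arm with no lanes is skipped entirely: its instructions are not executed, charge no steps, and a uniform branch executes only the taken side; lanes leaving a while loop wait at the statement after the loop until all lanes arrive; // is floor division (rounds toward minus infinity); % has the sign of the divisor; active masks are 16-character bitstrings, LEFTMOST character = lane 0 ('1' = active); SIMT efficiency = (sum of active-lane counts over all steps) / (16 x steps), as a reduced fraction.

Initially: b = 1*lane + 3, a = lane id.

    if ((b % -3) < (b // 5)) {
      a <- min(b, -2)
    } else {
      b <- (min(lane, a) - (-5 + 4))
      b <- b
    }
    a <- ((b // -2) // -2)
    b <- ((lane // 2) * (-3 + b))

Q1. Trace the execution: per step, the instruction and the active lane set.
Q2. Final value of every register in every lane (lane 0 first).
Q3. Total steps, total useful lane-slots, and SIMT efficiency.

step 0: eval ((b % -3) < (b // 5))   1111111111111111
step 1: a <- min(b, -2)              0111111111111111
step 2: b <- (min(lane, a) - (-5 + 4)) 1000000000000000
step 3: b <- b                       1000000000000000
step 4: a <- ((b // -2) // -2)       1111111111111111
step 5: b <- ((lane // 2) * (-3 + b)) 1111111111111111

Answer: 6 steps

b: 0,0,2,3,8,10,18,21,32,36,50,55,72,78,98,105
a: 0,1,1,1,2,2,2,2,3,3,3,3,4,4,4,4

steps = 6; useful = 65; efficiency = 65/96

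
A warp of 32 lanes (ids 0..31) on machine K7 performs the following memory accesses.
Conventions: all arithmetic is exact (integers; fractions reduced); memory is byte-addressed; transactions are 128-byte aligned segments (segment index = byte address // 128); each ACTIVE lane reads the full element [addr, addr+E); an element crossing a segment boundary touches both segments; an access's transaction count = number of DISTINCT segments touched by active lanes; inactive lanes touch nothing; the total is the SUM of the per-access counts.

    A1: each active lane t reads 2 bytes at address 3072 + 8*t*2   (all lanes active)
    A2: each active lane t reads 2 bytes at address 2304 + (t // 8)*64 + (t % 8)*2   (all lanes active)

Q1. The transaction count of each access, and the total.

A1: 4 transactions
A2: 2 transactions

Answer: 4,2; total 6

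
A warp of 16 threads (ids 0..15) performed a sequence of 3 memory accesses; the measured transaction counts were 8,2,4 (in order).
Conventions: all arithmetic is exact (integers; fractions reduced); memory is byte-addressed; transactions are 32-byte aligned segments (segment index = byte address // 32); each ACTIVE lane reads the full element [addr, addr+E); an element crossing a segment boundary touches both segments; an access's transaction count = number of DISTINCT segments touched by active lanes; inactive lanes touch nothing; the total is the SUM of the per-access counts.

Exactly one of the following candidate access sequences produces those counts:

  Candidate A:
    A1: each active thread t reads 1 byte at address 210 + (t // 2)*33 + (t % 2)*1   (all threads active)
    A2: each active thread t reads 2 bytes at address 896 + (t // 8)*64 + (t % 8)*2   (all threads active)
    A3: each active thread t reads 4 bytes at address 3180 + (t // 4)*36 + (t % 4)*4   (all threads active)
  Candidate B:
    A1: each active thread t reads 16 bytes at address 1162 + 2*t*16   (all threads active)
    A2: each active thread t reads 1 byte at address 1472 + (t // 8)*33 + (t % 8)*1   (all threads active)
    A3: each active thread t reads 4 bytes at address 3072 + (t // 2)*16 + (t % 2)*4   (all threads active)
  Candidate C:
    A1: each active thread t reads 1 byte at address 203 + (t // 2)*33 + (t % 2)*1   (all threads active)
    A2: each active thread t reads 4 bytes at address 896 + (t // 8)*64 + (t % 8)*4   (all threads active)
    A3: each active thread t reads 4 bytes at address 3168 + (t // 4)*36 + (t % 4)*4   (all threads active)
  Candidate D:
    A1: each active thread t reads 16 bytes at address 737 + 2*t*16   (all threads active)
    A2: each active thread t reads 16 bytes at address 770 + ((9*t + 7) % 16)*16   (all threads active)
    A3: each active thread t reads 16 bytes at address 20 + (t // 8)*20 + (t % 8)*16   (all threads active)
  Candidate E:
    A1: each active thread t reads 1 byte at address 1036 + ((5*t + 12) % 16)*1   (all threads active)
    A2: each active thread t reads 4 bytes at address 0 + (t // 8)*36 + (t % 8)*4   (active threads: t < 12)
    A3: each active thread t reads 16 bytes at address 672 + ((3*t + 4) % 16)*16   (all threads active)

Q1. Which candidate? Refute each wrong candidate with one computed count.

A: A3 gives 5 transactions, not 4
B: A1 gives 16 transactions, not 8
D: A1 gives 16 transactions, not 8
E: A1 gives 1 transaction, not 8
C: all counts match (8,2,4)

Answer: C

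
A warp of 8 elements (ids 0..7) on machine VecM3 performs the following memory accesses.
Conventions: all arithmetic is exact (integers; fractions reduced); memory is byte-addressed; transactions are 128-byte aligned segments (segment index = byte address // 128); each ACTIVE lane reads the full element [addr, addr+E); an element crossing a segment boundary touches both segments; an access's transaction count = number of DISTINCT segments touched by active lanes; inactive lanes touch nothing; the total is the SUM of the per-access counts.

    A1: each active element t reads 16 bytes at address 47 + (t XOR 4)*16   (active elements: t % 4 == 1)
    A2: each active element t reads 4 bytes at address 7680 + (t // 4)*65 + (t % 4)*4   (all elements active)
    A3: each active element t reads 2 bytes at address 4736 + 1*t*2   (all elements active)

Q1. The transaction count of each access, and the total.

A1: 2 transactions
A2: 1 transaction
A3: 1 transaction

Answer: 2,1,1; total 4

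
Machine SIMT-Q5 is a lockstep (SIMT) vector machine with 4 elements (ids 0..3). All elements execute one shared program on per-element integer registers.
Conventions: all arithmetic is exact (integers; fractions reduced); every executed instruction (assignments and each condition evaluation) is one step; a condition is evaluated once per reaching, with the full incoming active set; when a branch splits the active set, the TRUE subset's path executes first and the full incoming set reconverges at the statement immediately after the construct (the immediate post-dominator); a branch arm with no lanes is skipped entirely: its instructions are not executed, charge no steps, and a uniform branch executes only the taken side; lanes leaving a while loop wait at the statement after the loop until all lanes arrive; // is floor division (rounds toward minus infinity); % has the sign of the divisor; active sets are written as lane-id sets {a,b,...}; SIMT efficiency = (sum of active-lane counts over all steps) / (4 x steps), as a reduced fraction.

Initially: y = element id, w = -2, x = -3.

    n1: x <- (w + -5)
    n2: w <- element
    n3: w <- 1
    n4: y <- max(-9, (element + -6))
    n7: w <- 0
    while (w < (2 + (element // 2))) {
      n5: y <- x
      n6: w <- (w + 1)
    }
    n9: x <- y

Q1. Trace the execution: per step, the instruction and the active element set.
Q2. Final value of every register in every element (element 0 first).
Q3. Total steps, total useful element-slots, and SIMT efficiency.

step 0: x <- (w + -5)                {0,1,2,3}
step 1: w <- element                 {0,1,2,3}
step 2: w <- 1                       {0,1,2,3}
step 3: y <- max(-9, (element + -6)) {0,1,2,3}
step 4: w <- 0                       {0,1,2,3}
step 5: eval (w < (2 + (element // 2))) {0,1,2,3}
step 6: y <- x                       {0,1,2,3}
step 7: w <- (w + 1)                 {0,1,2,3}
step 8: eval (w < (2 + (element // 2))) {0,1,2,3}
step 9: y <- x                       {0,1,2,3}
step 10: w <- (w + 1)                 {0,1,2,3}
step 11: eval (w < (2 + (element // 2))) {0,1,2,3}
step 12: y <- x                       {2,3}
step 13: w <- (w + 1)                 {2,3}
step 14: eval (w < (2 + (element // 2))) {2,3}
step 15: x <- y                       {0,1,2,3}

Answer: 16 steps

y: -7,-7,-7,-7
w: 2,2,3,3
x: -7,-7,-7,-7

steps = 16; useful = 58; efficiency = 58/64 = 29/32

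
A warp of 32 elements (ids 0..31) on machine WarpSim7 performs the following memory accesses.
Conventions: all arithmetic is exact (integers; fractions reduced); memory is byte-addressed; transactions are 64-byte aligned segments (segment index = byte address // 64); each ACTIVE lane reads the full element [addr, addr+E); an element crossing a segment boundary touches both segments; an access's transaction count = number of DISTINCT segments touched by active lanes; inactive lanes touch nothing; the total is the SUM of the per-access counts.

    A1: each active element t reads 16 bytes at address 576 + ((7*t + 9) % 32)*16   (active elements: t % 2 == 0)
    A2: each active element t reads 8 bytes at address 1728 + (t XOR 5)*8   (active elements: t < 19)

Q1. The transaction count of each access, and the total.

A1: 8 transactions
A2: 3 transactions

Answer: 8,3; total 11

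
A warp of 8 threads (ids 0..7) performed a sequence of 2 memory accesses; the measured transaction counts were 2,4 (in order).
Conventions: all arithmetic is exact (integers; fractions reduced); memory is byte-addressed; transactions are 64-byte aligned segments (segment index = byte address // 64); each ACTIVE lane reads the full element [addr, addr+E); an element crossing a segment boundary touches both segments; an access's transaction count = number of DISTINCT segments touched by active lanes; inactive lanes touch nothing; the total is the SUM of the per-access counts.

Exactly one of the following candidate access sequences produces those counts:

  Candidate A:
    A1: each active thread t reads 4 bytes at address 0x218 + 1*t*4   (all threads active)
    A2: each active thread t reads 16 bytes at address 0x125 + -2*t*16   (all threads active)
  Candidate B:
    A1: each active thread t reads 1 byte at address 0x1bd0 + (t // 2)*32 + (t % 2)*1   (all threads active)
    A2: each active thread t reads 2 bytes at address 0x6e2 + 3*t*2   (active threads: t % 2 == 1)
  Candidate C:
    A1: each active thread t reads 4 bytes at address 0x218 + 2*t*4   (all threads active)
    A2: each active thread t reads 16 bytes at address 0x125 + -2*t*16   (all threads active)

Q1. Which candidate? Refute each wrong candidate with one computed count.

A: A1 gives 1 transaction, not 2
B: A2 gives 2 transactions, not 4
C: all counts match (2,4)

Answer: C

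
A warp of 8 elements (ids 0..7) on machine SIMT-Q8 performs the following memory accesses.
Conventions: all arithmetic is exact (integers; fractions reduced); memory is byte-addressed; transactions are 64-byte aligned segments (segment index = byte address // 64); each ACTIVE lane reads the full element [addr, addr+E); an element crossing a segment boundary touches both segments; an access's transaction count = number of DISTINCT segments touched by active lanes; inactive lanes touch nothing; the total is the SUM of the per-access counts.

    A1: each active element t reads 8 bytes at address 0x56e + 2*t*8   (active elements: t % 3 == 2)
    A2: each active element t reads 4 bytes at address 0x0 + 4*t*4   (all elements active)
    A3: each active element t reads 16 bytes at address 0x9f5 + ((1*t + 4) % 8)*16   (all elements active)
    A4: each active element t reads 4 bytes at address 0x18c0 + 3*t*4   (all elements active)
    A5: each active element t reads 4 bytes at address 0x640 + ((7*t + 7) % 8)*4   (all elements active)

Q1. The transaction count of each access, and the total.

A1: 2 transactions
A2: 2 transactions
A3: 3 transactions
A4: 2 transactions
A5: 1 transaction

Answer: 2,2,3,2,1; total 10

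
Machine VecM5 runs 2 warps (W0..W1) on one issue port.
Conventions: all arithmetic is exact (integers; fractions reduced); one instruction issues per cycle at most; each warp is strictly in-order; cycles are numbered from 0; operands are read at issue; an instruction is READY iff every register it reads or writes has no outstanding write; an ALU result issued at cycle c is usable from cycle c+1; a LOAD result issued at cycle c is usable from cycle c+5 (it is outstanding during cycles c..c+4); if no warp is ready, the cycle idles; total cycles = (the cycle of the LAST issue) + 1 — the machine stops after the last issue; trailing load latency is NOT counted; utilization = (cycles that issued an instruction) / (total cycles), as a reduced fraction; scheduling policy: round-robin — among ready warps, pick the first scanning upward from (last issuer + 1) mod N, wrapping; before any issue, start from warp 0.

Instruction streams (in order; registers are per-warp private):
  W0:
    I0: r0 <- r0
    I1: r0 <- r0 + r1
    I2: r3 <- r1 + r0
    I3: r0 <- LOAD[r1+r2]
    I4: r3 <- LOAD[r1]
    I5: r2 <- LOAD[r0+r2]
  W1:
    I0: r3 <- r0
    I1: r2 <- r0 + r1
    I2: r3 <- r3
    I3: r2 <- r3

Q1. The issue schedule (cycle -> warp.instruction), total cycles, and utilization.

cycle 0: W0.I0
cycle 1: W1.I0
cycle 2: W0.I1
cycle 3: W1.I1
cycle 4: W0.I2
cycle 5: W1.I2
cycle 6: W0.I3
cycle 7: W1.I3
cycle 8: W0.I4
cycle 9: idle
cycle 10: idle
cycle 11: W0.I5

Answer: 12 cycles, utilization 5/6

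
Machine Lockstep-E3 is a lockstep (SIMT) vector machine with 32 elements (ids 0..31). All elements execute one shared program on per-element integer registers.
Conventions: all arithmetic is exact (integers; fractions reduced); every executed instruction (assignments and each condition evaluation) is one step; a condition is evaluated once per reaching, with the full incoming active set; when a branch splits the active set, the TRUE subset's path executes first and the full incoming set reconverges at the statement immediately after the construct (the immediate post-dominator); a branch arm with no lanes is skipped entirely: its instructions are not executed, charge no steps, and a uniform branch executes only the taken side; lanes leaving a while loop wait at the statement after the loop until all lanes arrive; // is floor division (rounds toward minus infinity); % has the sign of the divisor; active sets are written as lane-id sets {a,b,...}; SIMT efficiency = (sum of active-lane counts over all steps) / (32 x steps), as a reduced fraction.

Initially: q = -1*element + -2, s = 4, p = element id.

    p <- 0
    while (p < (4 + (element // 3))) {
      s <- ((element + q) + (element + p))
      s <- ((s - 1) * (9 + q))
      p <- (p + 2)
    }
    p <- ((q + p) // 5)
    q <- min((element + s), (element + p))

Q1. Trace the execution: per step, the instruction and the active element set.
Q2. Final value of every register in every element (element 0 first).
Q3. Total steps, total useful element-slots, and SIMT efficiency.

step 0: p <- 0                       {0,1,2,3,4,5,6,7,8,9,10,11,12,13,14,15,16,17,18,19,20,21,22,23,24,25,26,27,28,29,30,31}
step 1: eval (p < (4 + (element // 3))) {0,1,2,3,4,5,6,7,8,9,10,11,12,13,14,15,16,17,18,19,20,21,22,23,24,25,26,27,28,29,30,31}
step 2: s <- ((element + q) + (element + p)) {0,1,2,3,4,5,6,7,8,9,10,11,12,13,14,15,16,17,18,19,20,21,22,23,24,25,26,27,28,29,30,31}
step 3: s <- ((s - 1) * (9 + q))     {0,1,2,3,4,5,6,7,8,9,10,11,12,13,14,15,16,17,18,19,20,21,22,23,24,25,26,27,28,29,30,31}
step 4: p <- (p + 2)                 {0,1,2,3,4,5,6,7,8,9,10,11,12,13,14,15,16,17,18,19,20,21,22,23,24,25,26,27,28,29,30,31}
step 5: eval (p < (4 + (element // 3))) {0,1,2,3,4,5,6,7,8,9,10,11,12,13,14,15,16,17,18,19,20,21,22,23,24,25,26,27,28,29,30,31}
step 6: s <- ((element + q) + (element + p)) {0,1,2,3,4,5,6,7,8,9,10,11,12,13,14,15,16,17,18,19,20,21,22,23,24,25,26,27,28,29,30,31}
step 7: s <- ((s - 1) * (9 + q))     {0,1,2,3,4,5,6,7,8,9,10,11,12,13,14,15,16,17,18,19,20,21,22,23,24,25,26,27,28,29,30,31}
step 8: p <- (p + 2)                 {0,1,2,3,4,5,6,7,8,9,10,11,12,13,14,15,16,17,18,19,20,21,22,23,24,25,26,27,28,29,30,31}
step 9: eval (p < (4 + (element // 3))) {0,1,2,3,4,5,6,7,8,9,10,11,12,13,14,15,16,17,18,19,20,21,22,23,24,25,26,27,28,29,30,31}
step 10: s <- ((element + q) + (element + p)) {3,4,5,6,7,8,9,10,11,12,13,14,15,16,17,18,19,20,21,22,23,24,25,26,27,28,29,30,31}
step 11: s <- ((s - 1) * (9 + q))     {3,4,5,6,7,8,9,10,11,12,13,14,15,16,17,18,19,20,21,22,23,24,25,26,27,28,29,30,31}
step 12: p <- (p + 2)                 {3,4,5,6,7,8,9,10,11,12,13,14,15,16,17,18,19,20,21,22,23,24,25,26,27,28,29,30,31}
step 13: eval (p < (4 + (element // 3))) {3,4,5,6,7,8,9,10,11,12,13,14,15,16,17,18,19,20,21,22,23,24,25,26,27,28,29,30,31}
step 14: s <- ((element + q) + (element + p)) {9,10,11,12,13,14,15,16,17,18,19,20,21,22,23,24,25,26,27,28,29,30,31}
step 15: s <- ((s - 1) * (9 + q))     {9,10,11,12,13,14,15,16,17,18,19,20,21,22,23,24,25,26,27,28,29,30,31}
step 16: p <- (p + 2)                 {9,10,11,12,13,14,15,16,17,18,19,20,21,22,23,24,25,26,27,28,29,30,31}
step 17: eval (p < (4 + (element // 3))) {9,10,11,12,13,14,15,16,17,18,19,20,21,22,23,24,25,26,27,28,29,30,31}
step 18: s <- ((element + q) + (element + p)) {15,16,17,18,19,20,21,22,23,24,25,26,27,28,29,30,31}
step 19: s <- ((s - 1) * (9 + q))     {15,16,17,18,19,20,21,22,23,24,25,26,27,28,29,30,31}
step 20: p <- (p + 2)                 {15,16,17,18,19,20,21,22,23,24,25,26,27,28,29,30,31}
step 21: eval (p < (4 + (element // 3))) {15,16,17,18,19,20,21,22,23,24,25,26,27,28,29,30,31}
step 22: s <- ((element + q) + (element + p)) {21,22,23,24,25,26,27,28,29,30,31}
step 23: s <- ((s - 1) * (9 + q))     {21,22,23,24,25,26,27,28,29,30,31}
step 24: p <- (p + 2)                 {21,22,23,24,25,26,27,28,29,30,31}
step 25: eval (p < (4 + (element // 3))) {21,22,23,24,25,26,27,28,29,30,31}
step 26: s <- ((element + q) + (element + p)) {27,28,29,30,31}
step 27: s <- ((s - 1) * (9 + q))     {27,28,29,30,31}
step 28: p <- (p + 2)                 {27,28,29,30,31}
step 29: eval (p < (4 + (element // 3))) {27,28,29,30,31}
step 30: p <- ((q + p) // 5)          {0,1,2,3,4,5,6,7,8,9,10,11,12,13,14,15,16,17,18,19,20,21,22,23,24,25,26,27,28,29,30,31}
step 31: q <- min((element + s), (element + p)) {0,1,2,3,4,5,6,7,8,9,10,11,12,13,14,15,16,17,18,19,20,21,22,23,24,25,26,27,28,29,30,31}

Answer: 32 steps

q: -7,1,2,3,4,4,5,6,-1,-15,-29,-45,-63,-83,-105,-145,-173,-203,-235,-269,-305,-371,-413,-457,-503,-551,-601,-693,-749,-807,-867,-929
s: -7,0,5,16,15,12,7,0,-9,-24,-39,-56,-75,-96,-119,-160,-189,-220,-253,-288,-325,-392,-435,-480,-527,-576,-627,-720,-777,-836,-897,-960
p: 0,0,0,0,0,-1,-1,-1,-1,-1,-1,-1,-2,-2,-2,-2,-2,-2,-2,-3,-3,-3,-3,-3,-3,-3,-4,-3,-4,-4,-4,-4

steps = 32; useful = 724; efficiency = 724/1024 = 181/256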